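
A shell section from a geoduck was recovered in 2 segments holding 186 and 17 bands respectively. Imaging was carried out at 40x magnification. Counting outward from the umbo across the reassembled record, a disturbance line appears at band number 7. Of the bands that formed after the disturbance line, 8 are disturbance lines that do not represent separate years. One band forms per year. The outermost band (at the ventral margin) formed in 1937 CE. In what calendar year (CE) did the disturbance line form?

1749 CE

Total bands = 186 + 17 = 203.
The disturbance line sits at band 7 from the umbo, so 203 − 7 = 196 bands formed after it.
196 − 8 false = 188 true bands after the disturbance line.
1937 − 188 = 1749 CE.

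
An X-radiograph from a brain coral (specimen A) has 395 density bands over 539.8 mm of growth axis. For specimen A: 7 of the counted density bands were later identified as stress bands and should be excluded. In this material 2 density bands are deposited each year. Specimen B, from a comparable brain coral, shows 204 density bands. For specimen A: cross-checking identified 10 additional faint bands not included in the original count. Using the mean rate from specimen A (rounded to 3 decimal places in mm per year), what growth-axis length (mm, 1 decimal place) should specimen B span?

276.7 mm

Specimen A: adjusted count: 395 − 7 + 10 = 398 density bands.
Specimen A: dividing by 2 density bands per year: 398 / 2 = 199 years.
A: 539.8 mm over 199 years gives 539.8 / 199 ≈ 2.713 mm per year.
Specimen B: with 2 density bands per year, 204 / 2 = 102 years. Length of B = 2.713 × 102 = 276.7 mm.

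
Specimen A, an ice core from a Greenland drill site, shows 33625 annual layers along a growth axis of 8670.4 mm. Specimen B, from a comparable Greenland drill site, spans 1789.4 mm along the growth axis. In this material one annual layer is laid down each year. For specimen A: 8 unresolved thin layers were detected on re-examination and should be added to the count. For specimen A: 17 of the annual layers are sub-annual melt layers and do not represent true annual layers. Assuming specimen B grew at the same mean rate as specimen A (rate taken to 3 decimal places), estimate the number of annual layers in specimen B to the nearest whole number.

Specimen A: true annual layer count = 33625 − 17 + 8 = 33616.
A: 8670.4 mm over 33616 years gives 8670.4 / 33616 ≈ 0.258 mm/year.
B spans 1789.4 / 0.258 = 6935.66 years ≈ 6936 annual layers.

6936 annual layers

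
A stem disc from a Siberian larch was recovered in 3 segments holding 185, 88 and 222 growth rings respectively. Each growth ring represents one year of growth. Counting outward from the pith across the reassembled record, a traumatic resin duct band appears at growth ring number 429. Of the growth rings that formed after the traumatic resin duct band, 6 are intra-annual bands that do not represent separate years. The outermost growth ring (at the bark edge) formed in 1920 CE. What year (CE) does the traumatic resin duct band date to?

Total growth rings = 185 + 88 + 222 = 495.
The traumatic resin duct band sits at growth ring 429 from the pith, so 495 − 429 = 66 growth rings formed after it.
66 − 6 false = 60 true growth rings after the traumatic resin duct band.
1920 − 60 = 1860 CE.

1860 CE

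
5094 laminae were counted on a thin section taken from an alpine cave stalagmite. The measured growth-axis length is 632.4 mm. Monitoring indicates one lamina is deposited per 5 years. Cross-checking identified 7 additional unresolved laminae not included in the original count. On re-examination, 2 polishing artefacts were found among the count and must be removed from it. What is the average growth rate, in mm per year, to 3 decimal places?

True lamina count = 5094 − 2 + 7 = 5099.
5099 laminae at 5 years each span 5099 × 5 = 25495 years.
Extension rate ≈ 632.4 / 25495 = 0.025 mm per year.

0.025 mm per year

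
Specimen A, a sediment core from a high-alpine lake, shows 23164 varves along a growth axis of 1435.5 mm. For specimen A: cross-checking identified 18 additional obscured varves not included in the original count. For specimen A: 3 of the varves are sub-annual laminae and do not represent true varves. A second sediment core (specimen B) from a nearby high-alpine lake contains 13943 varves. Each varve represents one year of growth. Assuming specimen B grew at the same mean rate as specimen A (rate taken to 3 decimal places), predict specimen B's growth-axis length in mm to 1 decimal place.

Specimen A: adjusted count: 23164 − 3 + 18 = 23179 varves.
A: Extension rate ≈ 1435.5 / 23179 = 0.062 mm/year.
B's length ≈ 0.062 × 13943 = 864.5 mm.

864.5 mm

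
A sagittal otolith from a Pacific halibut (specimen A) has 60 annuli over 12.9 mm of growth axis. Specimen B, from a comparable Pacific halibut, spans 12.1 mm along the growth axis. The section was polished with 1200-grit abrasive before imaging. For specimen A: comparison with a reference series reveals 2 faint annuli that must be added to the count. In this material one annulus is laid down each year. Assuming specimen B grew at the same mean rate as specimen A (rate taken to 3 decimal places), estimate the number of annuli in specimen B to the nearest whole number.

58 annuli

Specimen A: true annulus count = 60 + 2 = 62.
A: Extension rate ≈ 12.9 / 62 = 0.208 mm per year.
B spans 12.1 / 0.208 = 58.17 years ≈ 58 annuli.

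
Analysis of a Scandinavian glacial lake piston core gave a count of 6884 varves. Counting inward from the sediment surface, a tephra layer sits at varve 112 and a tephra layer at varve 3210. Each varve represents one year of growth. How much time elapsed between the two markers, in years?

3098 years

Separation: 3210 − 112 = 3098 varves.
One varve per year makes the interval 3098 years.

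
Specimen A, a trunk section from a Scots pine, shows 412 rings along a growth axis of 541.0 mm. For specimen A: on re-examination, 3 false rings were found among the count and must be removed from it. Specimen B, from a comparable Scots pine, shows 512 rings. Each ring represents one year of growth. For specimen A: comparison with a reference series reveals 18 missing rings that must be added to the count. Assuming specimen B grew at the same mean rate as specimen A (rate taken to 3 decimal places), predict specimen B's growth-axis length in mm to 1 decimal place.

648.7 mm

Specimen A: correcting the raw count gives 412 − 3 + 18 = 427 true rings.
A: Mean rate = 541.0 mm / 427 years ≈ 1.267 mm per year.
For B, 1.267 mm/year × 512 years = 648.7 mm.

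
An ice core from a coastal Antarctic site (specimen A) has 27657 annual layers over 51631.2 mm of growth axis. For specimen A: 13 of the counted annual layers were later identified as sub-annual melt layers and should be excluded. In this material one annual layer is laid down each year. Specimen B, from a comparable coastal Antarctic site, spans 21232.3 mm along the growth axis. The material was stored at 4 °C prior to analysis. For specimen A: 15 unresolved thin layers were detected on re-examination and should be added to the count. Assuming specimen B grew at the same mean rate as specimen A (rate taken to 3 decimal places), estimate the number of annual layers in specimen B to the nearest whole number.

11372 annual layers

Specimen A: after corrections the count is 27657 − 13 + 15 = 27659 annual layers.
A: 51631.2 mm over 27659 years gives 51631.2 / 27659 ≈ 1.867 mm/year.
Specimen B: 21232.3 mm / 1.867 mm per year = 11372.42 years ≈ 11372 annual layers.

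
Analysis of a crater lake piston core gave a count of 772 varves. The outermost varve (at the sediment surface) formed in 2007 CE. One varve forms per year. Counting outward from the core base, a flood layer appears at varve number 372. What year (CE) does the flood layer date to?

1607 CE

772 − 372 = 400 varves lie beyond the flood layer toward the sediment surface.
The varve at the sediment surface is 2007 CE, so the flood layer dates to 2007 − 400 = 1607 CE.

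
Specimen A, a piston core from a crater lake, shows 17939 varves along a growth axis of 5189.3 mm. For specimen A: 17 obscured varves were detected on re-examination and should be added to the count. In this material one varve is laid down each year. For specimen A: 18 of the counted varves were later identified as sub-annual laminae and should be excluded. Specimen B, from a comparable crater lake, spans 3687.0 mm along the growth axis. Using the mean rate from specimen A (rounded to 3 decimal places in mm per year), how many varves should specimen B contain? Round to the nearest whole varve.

12758 varves

Specimen A: correcting the raw count gives 17939 − 18 + 17 = 17938 true varves.
A: 5189.3 mm over 17938 years gives 5189.3 / 17938 ≈ 0.289 mm per year.
B spans 3687.0 / 0.289 = 12757.79 years ≈ 12758 varves.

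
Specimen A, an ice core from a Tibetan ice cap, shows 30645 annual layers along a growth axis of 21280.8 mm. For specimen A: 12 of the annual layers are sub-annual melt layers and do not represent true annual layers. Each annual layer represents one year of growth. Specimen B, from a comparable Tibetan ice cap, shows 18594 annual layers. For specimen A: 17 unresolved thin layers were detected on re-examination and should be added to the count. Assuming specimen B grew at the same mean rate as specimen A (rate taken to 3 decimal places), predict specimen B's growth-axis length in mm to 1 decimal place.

Specimen A: adjusted count: 30645 − 12 + 17 = 30650 annual layers.
A: Extension rate ≈ 21280.8 / 30650 = 0.694 mm per year.
Length of B = 0.694 × 18594 = 12904.2 mm.

12904.2 mm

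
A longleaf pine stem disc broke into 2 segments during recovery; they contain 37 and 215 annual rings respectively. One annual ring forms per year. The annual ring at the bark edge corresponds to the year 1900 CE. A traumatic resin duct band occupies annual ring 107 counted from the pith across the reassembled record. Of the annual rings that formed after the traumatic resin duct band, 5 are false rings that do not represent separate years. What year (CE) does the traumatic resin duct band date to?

1760 CE

Total annual rings = 37 + 215 = 252.
The traumatic resin duct band sits at annual ring 107 from the pith, so 252 − 107 = 145 annual rings formed after it.
145 − 5 false = 140 true annual rings after the traumatic resin duct band.
The annual ring at the bark edge is 1900 CE, so the traumatic resin duct band dates to 1900 − 140 = 1760 CE.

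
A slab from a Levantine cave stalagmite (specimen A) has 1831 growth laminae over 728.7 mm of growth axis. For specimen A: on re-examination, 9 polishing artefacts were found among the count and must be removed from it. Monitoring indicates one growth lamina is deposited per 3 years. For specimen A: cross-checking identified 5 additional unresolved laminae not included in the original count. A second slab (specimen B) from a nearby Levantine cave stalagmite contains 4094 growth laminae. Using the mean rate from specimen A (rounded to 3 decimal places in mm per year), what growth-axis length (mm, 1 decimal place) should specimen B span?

Specimen A: correcting the raw count gives 1831 − 9 + 5 = 1827 true growth laminae.
Specimen A: multiplying by 3 years per growth lamina: 1827 × 3 = 5481 years.
A: Extension rate ≈ 728.7 / 5481 = 0.133 mm/year.
Specimen B: multiplying by 3 years per growth lamina: 4094 × 3 = 12282 years. For B, 0.133 mm/year × 12282 years = 1633.5 mm.

1633.5 mm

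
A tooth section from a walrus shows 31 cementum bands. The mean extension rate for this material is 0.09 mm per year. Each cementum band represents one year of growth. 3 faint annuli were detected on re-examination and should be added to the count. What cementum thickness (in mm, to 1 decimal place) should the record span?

After corrections the count is 31 + 3 = 34 cementum bands.
Length ≈ 0.09 × 34 = 3.1 mm.

3.1 mm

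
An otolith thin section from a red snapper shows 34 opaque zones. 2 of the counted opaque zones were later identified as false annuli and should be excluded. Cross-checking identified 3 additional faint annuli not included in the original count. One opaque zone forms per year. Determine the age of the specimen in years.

35 years

Correcting the raw count gives 34 − 2 + 3 = 35 true opaque zones.
With a one-to-one opaque zone periodicity this is 35 years.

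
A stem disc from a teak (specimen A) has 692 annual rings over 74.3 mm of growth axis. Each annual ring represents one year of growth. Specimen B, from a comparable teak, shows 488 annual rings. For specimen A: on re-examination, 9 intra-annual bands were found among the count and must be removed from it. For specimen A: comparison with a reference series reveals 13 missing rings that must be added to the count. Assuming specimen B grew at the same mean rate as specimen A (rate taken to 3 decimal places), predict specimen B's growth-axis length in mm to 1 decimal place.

52.2 mm

Specimen A: after corrections the count is 692 − 9 + 13 = 696 annual rings.
A: Mean rate = 74.3 mm / 696 years ≈ 0.107 mm/yr.
B's length ≈ 0.107 × 488 = 52.2 mm.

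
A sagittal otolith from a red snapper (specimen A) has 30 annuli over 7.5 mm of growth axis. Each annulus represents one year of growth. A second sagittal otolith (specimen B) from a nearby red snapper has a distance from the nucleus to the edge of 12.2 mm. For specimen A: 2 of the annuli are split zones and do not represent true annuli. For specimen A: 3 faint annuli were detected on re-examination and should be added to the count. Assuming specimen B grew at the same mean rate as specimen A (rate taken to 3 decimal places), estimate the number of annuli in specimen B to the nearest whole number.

Specimen A: after corrections the count is 30 − 2 + 3 = 31 annuli.
A: 7.5 mm over 31 years gives 7.5 / 31 ≈ 0.242 mm per year.
B spans 12.2 / 0.242 = 50.41 years ≈ 50 annuli.

50 annuli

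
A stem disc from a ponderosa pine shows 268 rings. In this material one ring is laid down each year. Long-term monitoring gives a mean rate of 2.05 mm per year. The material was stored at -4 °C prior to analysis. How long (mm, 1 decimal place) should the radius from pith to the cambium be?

549.4 mm

The record spans 268 years at 2.05 mm per year.
Length ≈ 2.05 × 268 = 549.4 mm.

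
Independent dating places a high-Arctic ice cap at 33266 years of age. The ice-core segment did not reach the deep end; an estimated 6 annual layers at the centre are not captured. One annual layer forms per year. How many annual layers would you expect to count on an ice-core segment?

33260 annual layers

One annual layer per year gives 33266 annual layers over 33266 years.
Less the 6 uncaptured annual layers: 33266 − 6 = 33260.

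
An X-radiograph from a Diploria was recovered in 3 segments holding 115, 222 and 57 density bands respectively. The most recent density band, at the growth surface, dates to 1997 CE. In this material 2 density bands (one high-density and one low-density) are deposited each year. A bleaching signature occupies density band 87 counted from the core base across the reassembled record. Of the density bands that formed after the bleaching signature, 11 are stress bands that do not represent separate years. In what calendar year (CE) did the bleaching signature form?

1849 CE

Total density bands = 115 + 222 + 57 = 394.
The bleaching signature sits at density band 87 from the core base, so 394 − 87 = 307 density bands formed after it.
Removing the 11 false density bands leaves 307 − 11 = 296 true density bands beyond the bleaching signature.
296 density bands at 2 per year is 296 / 2 = 148 years.
Counting back 148 years from 1997 CE places the bleaching signature in 1997 − 148 = 1849 CE.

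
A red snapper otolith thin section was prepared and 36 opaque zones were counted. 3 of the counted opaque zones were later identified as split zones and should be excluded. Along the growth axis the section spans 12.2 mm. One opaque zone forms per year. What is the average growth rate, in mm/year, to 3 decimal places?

0.370 mm/year

After corrections the count is 36 − 3 = 33 opaque zones.
12.2 mm over 33 years gives 12.2 / 33 ≈ 0.370 mm/year.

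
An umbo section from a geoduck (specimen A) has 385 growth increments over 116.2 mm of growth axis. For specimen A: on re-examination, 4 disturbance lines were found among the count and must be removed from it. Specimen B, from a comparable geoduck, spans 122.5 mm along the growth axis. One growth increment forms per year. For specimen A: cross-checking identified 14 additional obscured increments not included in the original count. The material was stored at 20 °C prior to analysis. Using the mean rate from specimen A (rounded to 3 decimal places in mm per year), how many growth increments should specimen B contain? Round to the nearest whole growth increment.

Specimen A: adjusted count: 385 − 4 + 14 = 395 growth increments.
A: Mean rate = 116.2 mm / 395 years ≈ 0.294 mm/yr.
B spans 122.5 / 0.294 = 416.67 years ≈ 417 growth increments.

417 growth increments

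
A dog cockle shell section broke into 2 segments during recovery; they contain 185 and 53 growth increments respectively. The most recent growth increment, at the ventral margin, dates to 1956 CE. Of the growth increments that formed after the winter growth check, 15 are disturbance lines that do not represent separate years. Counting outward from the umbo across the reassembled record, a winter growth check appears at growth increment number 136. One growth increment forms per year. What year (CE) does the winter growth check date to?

1869 CE

Total growth increments = 185 + 53 = 238.
238 − 136 = 102 growth increments lie beyond the winter growth check toward the ventral margin.
Removing the 15 false growth increments leaves 102 − 15 = 87 true growth increments beyond the winter growth check.
Counting back 87 years from 1956 CE places the winter growth check in 1956 − 87 = 1869 CE.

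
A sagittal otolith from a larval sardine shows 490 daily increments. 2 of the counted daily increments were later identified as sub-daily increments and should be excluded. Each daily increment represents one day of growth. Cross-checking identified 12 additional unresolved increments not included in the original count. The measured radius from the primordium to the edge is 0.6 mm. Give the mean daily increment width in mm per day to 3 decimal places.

0.001 mm per day

Correcting the raw count gives 490 − 2 + 12 = 500 true daily increments.
Extension rate ≈ 0.6 / 500 = 0.001 mm per day.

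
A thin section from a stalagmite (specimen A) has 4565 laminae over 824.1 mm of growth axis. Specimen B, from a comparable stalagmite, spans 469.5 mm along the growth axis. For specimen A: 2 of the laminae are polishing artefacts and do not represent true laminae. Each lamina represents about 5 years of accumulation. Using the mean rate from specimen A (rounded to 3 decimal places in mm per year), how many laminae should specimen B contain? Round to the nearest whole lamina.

Specimen A: after corrections the count is 4565 − 2 = 4563 laminae.
Specimen A: at 5 years per lamina, 4563 × 5 = 22815 years.
A: Mean rate = 824.1 mm / 22815 years ≈ 0.036 mm/year.
For B, 469.5 / 0.036 = 13041.67 years; at 5 years per lamina that is 13041.67 / 5 ≈ 2608 laminae.

2608 laminae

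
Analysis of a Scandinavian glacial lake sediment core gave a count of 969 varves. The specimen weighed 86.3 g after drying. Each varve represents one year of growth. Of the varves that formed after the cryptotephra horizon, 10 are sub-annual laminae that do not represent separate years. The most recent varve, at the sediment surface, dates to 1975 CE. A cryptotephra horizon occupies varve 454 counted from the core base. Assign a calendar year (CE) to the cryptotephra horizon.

1470 CE

969 − 454 = 515 varves lie beyond the cryptotephra horizon toward the sediment surface.
Removing the 10 false varves leaves 515 − 10 = 505 true varves beyond the cryptotephra horizon.
The varve at the sediment surface is 1975 CE, so the cryptotephra horizon dates to 1975 − 505 = 1470 CE.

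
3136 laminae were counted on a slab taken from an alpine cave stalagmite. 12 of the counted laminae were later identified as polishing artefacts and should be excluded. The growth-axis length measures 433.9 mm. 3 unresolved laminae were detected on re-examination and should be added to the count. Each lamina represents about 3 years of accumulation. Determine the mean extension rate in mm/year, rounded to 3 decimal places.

0.046 mm/year

True lamina count = 3136 − 12 + 3 = 3127.
3127 laminae at 3 years each span 3127 × 3 = 9381 years.
Extension rate ≈ 433.9 / 9381 = 0.046 mm/year.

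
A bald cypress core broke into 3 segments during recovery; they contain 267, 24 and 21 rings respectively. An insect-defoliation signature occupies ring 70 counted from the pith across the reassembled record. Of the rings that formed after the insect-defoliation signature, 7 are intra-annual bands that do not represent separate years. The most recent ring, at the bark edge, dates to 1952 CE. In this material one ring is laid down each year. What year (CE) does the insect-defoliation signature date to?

Total rings = 267 + 24 + 21 = 312.
312 − 70 = 242 rings lie beyond the insect-defoliation signature toward the bark edge.
Excluding 7 false rings: 242 − 7 = 235.
Counting back 235 years from 1952 CE places the insect-defoliation signature in 1952 − 235 = 1717 CE.

1717 CE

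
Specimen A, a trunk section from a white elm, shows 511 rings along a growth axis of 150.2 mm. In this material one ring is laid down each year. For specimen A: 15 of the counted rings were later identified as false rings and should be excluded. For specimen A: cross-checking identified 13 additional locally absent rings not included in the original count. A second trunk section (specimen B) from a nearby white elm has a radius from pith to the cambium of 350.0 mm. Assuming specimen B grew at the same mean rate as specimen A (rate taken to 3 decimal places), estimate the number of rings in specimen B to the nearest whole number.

Specimen A: correcting the raw count gives 511 − 15 + 13 = 509 true rings.
A: 150.2 mm over 509 years gives 150.2 / 509 ≈ 0.295 mm/yr.
Specimen B: 350.0 mm / 0.295 mm per year = 1186.44 years ≈ 1186 rings.

1186 rings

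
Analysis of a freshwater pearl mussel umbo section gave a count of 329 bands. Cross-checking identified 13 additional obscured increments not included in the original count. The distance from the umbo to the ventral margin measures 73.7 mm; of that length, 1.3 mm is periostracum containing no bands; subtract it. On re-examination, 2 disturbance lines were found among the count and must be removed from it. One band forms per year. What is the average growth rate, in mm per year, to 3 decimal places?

0.213 mm per year

After corrections the count is 329 − 2 + 13 = 340 bands.
Net length = 73.7 − 1.3 = 72.4 mm.
Extension rate ≈ 72.4 / 340 = 0.213 mm per year.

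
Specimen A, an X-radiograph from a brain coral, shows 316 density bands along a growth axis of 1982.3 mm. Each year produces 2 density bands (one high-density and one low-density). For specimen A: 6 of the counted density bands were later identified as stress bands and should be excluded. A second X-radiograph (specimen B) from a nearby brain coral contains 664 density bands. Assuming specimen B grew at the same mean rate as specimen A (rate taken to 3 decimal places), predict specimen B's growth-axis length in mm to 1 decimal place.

Specimen A: adjusted count: 316 − 6 = 310 density bands.
Specimen A: 310 density bands at 2 per year is 310 / 2 = 155 years.
A: Mean rate = 1982.3 mm / 155 years ≈ 12.789 mm per year.
Specimen B: 664 density bands at 2 per year is 664 / 2 = 332 years. For B, 12.789 mm/year × 332 years = 4245.9 mm.

4245.9 mm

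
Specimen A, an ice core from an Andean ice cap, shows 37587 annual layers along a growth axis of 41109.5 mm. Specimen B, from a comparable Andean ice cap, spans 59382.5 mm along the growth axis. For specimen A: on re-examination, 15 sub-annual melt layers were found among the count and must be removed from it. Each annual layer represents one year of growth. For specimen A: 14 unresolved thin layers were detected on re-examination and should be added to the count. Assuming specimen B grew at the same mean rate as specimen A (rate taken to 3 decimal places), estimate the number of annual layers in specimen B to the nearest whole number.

Specimen A: correcting the raw count gives 37587 − 15 + 14 = 37586 true annual layers.
A: 41109.5 mm over 37586 years gives 41109.5 / 37586 ≈ 1.094 mm/yr.
B spans 59382.5 / 1.094 = 54280.16 years ≈ 54280 annual layers.

54280 annual layers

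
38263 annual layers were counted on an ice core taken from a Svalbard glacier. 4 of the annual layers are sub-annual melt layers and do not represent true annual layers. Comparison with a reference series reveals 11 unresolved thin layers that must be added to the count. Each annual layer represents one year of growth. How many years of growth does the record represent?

38270 years

True annual layer count = 38263 − 4 + 11 = 38270.
At one annual layer per year, that is 38270 years.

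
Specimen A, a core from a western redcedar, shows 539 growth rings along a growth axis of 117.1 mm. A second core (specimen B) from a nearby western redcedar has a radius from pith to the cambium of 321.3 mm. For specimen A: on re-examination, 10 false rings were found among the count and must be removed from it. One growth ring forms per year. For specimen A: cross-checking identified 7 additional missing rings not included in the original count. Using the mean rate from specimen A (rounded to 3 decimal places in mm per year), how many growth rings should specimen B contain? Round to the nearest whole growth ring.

1474 growth rings

Specimen A: adjusted count: 539 − 10 + 7 = 536 growth rings.
A: 117.1 mm over 536 years gives 117.1 / 536 ≈ 0.218 mm/year.
For B, 321.3 / 0.218 = 1473.85 years ≈ 1474 growth rings.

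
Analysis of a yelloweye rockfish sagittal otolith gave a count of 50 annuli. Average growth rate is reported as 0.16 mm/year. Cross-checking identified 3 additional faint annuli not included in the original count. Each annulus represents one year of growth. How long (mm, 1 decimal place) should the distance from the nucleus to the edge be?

8.5 mm

Correcting the raw count gives 50 + 3 = 53 true annuli.
53 years at 0.16 mm/year gives 0.16 × 53 = 8.5 mm.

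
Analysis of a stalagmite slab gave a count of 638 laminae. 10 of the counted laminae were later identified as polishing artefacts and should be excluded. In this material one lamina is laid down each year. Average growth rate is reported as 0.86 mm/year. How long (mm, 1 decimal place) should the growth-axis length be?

True lamina count = 638 − 10 = 628.
Length ≈ 0.86 × 628 = 540.1 mm.

540.1 mm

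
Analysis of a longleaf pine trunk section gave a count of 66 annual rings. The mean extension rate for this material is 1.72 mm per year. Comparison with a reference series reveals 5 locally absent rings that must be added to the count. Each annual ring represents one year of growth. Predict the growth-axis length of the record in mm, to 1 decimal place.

122.1 mm

Correcting the raw count gives 66 + 5 = 71 true annual rings.
Length ≈ 1.72 × 71 = 122.1 mm.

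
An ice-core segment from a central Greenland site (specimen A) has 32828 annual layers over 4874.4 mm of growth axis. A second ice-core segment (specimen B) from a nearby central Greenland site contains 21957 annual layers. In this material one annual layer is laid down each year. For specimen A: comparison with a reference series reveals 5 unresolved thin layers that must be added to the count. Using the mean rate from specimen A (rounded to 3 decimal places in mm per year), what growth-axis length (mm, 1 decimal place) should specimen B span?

3249.6 mm

Specimen A: adjusted count: 32828 + 5 = 32833 annual layers.
A: Extension rate ≈ 4874.4 / 32833 = 0.148 mm/year.
B's length ≈ 0.148 × 21957 = 3249.6 mm.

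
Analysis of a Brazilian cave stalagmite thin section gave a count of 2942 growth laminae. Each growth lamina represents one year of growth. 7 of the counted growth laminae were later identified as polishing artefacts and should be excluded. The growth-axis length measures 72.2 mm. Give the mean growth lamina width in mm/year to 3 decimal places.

True growth lamina count = 2942 − 7 = 2935.
72.2 mm over 2935 years gives 72.2 / 2935 ≈ 0.025 mm/year.

0.025 mm/year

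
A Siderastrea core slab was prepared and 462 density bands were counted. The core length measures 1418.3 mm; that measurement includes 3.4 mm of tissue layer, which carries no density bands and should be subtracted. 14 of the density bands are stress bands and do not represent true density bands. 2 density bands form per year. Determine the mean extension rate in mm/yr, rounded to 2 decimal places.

Correcting the raw count gives 462 − 14 = 448 true density bands.
With 2 density bands per year, 448 / 2 = 224 years.
Net length = 1418.3 − 3.4 = 1414.9 mm.
Extension rate ≈ 1414.9 / 224 = 6.32 mm/yr.

6.32 mm/yr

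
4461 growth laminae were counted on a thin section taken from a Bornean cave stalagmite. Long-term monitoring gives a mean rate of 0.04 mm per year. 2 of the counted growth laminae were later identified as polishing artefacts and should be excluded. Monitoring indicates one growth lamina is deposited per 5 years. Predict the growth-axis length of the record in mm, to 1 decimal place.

891.8 mm

Adjusted count: 4461 − 2 = 4459 growth laminae.
At 5 years per growth lamina, 4459 × 5 = 22295 years.
22295 years at 0.04 mm/year gives 0.04 × 22295 = 891.8 mm.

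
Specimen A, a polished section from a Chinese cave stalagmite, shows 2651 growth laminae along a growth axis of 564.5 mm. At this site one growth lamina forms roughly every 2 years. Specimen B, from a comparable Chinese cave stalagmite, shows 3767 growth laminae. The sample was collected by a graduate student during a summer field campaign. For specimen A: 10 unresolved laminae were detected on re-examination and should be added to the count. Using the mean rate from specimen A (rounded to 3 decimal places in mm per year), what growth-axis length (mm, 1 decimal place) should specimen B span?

Specimen A: correcting the raw count gives 2651 + 10 = 2661 true growth laminae.
Specimen A: at 2 years per growth lamina, 2661 × 2 = 5322 years.
A: Extension rate ≈ 564.5 / 5322 = 0.106 mm per year.
Specimen B: 3767 growth laminae at 2 years each span 3767 × 2 = 7534 years. Length of B = 0.106 × 7534 = 798.6 mm.

798.6 mm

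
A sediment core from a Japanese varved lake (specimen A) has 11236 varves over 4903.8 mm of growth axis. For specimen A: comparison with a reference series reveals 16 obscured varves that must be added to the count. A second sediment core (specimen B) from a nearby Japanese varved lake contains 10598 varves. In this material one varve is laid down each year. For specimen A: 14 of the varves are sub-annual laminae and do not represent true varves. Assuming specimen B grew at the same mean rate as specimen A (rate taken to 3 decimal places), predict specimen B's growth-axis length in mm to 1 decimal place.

4620.7 mm

Specimen A: true varve count = 11236 − 14 + 16 = 11238.
A: Extension rate ≈ 4903.8 / 11238 = 0.436 mm per year.
Length of B = 0.436 × 10598 = 4620.7 mm.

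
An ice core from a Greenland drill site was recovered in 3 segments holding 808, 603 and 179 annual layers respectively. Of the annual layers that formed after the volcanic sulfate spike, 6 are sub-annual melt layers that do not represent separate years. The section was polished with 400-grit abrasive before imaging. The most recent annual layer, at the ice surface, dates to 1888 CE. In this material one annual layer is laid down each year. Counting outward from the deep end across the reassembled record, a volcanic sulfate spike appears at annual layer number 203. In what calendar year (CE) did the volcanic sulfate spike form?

Total annual layers = 808 + 603 + 179 = 1590.
The volcanic sulfate spike sits at annual layer 203 from the deep end, so 1590 − 203 = 1387 annual layers formed after it.
Removing the 6 false annual layers leaves 1387 − 6 = 1381 true annual layers beyond the volcanic sulfate spike.
1888 − 1381 = 507 CE.

507 CE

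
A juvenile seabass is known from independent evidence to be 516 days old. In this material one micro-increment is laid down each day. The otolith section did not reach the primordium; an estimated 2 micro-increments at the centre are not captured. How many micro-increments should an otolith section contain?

At one micro-increment per day, 516 days correspond to 516 micro-increments.
Subtracting the 2 micro-increments not captured gives 516 − 2 = 514 micro-increments in the record.

514 micro-increments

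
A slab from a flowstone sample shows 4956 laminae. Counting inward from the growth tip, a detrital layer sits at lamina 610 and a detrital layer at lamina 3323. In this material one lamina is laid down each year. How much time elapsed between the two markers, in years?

2713 yr

The two markers are separated by 3323 − 610 = 2713 laminae.
One lamina per year makes the interval 2713 years.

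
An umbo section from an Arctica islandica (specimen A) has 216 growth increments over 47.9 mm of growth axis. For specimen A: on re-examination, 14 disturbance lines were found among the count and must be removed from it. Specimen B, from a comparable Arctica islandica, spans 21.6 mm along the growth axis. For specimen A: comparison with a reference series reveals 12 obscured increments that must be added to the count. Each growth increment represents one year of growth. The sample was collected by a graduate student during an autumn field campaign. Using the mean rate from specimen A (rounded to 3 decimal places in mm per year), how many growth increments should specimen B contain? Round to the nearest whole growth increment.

Specimen A: after corrections the count is 216 − 14 + 12 = 214 growth increments.
A: 47.9 mm over 214 years gives 47.9 / 214 ≈ 0.224 mm per year.
B spans 21.6 / 0.224 = 96.43 years ≈ 96 growth increments.

96 growth increments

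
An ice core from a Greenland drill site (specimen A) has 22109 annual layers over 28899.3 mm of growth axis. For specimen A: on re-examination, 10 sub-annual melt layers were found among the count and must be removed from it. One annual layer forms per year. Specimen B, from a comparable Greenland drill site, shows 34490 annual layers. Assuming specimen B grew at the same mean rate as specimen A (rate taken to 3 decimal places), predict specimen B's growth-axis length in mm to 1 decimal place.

45112.9 mm

Specimen A: correcting the raw count gives 22109 − 10 = 22099 true annual layers.
A: 28899.3 mm over 22099 years gives 28899.3 / 22099 ≈ 1.308 mm per year.
Length of B = 1.308 × 34490 = 45112.9 mm.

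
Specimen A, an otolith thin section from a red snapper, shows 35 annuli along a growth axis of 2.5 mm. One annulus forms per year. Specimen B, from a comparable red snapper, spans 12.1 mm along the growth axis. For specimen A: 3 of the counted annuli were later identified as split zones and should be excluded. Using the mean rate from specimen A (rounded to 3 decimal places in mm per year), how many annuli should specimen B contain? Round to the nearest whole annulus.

155 annuli

Specimen A: adjusted count: 35 − 3 = 32 annuli.
A: Extension rate ≈ 2.5 / 32 = 0.078 mm per year.
B spans 12.1 / 0.078 = 155.13 years ≈ 155 annuli.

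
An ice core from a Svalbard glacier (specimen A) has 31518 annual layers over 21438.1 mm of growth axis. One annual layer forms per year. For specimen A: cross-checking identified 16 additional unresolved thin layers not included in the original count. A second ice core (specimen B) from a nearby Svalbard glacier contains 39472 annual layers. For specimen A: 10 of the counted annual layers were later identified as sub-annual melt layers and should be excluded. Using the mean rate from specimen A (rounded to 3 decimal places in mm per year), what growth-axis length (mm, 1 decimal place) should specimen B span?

26841.0 mm

Specimen A: after corrections the count is 31518 − 10 + 16 = 31524 annual layers.
A: Mean rate = 21438.1 mm / 31524 years ≈ 0.680 mm/yr.
For B, 0.680 mm/year × 39472 years = 26841.0 mm.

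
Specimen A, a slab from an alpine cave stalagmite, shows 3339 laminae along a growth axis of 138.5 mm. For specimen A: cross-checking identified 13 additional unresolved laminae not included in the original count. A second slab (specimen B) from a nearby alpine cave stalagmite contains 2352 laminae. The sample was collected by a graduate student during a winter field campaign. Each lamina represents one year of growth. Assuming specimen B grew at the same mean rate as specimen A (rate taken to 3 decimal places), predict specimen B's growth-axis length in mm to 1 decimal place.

Specimen A: adjusted count: 3339 + 13 = 3352 laminae.
A: Extension rate ≈ 138.5 / 3352 = 0.041 mm/year.
B's length ≈ 0.041 × 2352 = 96.4 mm.

96.4 mm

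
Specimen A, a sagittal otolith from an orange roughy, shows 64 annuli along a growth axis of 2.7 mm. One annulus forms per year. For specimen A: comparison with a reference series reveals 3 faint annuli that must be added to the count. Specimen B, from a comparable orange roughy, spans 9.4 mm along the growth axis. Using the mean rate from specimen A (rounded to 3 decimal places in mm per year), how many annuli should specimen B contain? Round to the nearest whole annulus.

Specimen A: correcting the raw count gives 64 + 3 = 67 true annuli.
A: 2.7 mm over 67 years gives 2.7 / 67 ≈ 0.040 mm per year.
For B, 9.4 / 0.040 = 235.00 years ≈ 235 annuli.

235 annuli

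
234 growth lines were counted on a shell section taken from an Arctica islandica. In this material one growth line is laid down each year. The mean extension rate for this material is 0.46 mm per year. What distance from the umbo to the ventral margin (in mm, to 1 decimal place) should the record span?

107.6 mm

234 years of growth are recorded.
234 years at 0.46 mm/year gives 0.46 × 234 = 107.6 mm.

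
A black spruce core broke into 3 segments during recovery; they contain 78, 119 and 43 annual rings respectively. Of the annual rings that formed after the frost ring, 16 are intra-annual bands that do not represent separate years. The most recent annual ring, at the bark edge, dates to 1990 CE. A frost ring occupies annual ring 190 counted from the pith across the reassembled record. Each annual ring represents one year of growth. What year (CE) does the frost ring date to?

1956 CE

Total annual rings = 78 + 119 + 43 = 240.
The frost ring sits at annual ring 190 from the pith, so 240 − 190 = 50 annual rings formed after it.
Excluding 16 false annual rings: 50 − 16 = 34.
1990 − 34 = 1956 CE.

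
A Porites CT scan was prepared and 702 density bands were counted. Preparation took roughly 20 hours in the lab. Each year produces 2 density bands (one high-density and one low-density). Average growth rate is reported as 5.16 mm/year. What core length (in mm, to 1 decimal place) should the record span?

1811.2 mm

Dividing by 2 density bands per year: 702 / 2 = 351 years.
Length ≈ 5.16 × 351 = 1811.2 mm.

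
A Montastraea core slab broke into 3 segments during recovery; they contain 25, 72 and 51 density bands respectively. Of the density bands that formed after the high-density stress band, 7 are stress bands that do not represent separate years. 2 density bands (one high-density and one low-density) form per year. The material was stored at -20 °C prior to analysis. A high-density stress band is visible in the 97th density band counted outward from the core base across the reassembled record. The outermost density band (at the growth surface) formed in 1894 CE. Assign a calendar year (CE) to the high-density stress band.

Total density bands = 25 + 72 + 51 = 148.
148 − 97 = 51 density bands lie beyond the high-density stress band toward the growth surface.
Excluding 7 false density bands: 51 − 7 = 44.
With 2 density bands per year, 44 / 2 = 22 years.
Counting back 22 years from 1894 CE places the high-density stress band in 1894 − 22 = 1872 CE.

1872 CE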